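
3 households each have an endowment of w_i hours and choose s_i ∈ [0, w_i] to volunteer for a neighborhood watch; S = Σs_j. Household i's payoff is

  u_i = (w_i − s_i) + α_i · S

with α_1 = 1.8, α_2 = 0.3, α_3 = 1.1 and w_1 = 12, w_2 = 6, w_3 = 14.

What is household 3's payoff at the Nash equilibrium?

28.6

∂u_i/∂s_i = α_i − 1, so household i contributes w_i if α_i > 1, else 0.
α_i > 1 for i ∈ {1, 3}; NE contributions (12, 0, 14), S = 26.
u_3 = (14 − 14) + 1.1·26 = 28.6.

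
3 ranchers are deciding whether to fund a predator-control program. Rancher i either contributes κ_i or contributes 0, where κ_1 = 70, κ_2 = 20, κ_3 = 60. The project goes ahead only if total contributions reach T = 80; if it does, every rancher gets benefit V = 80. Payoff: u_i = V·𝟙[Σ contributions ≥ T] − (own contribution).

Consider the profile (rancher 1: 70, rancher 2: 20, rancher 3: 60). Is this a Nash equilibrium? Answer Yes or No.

Total = 150 ≥ 80: provided.
Rancher 1 (pledges 70, payoff 10): dropping to 0 → total 80, payoff 80. Profitable deviation.

No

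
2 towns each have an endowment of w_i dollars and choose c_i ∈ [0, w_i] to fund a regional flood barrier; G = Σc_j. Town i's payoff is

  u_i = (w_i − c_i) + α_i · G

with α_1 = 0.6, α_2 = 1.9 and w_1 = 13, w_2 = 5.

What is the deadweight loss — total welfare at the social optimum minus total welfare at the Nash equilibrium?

19.5

∂u_i/∂c_i = α_i − 1, so town i contributes w_i if α_i > 1, else 0.
α_i > 1 for i ∈ {2}; NE contributions (0, 5), G = 5.
W^NE = Σw_i − G^NE + (Σα_i)·G^NE = 18 + 1.5·5 = 25.5.
Planner: ∂(Σu_j)/∂c_i = Σα_j − 1 = 1.5 > 0, so everyone contributes w_i; G^SO = 18, W^SO = 18 + 1.5·18 = 45.
Deadweight loss = 19.5.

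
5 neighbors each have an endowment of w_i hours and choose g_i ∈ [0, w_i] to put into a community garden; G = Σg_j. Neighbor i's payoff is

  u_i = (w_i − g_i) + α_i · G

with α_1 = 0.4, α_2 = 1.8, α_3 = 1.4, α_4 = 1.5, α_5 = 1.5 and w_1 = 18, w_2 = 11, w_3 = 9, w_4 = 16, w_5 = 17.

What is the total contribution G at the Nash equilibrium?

53

∂u_i/∂g_i = α_i − 1, so neighbor i contributes w_i if α_i > 1, else 0.
α_i > 1 for i ∈ {2, 3, 4, 5}; NE contributions (0, 11, 9, 16, 17), G = 53.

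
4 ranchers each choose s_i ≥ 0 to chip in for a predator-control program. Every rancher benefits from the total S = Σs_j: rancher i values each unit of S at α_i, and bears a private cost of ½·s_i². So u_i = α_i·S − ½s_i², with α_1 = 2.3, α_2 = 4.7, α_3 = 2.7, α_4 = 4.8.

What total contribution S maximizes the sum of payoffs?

Planner FOC: ∂(Σu_j)/∂s_i = (Σα_j) − s_i = 0, so s_i^SO = Σα_j = 14.5 for every i; S^SO = 58.

58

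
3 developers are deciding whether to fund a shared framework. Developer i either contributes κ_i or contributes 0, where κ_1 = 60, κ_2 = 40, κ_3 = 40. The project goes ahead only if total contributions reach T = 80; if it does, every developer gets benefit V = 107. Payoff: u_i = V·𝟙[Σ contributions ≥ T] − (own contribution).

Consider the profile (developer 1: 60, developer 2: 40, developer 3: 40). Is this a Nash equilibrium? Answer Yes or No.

No

Total = 140 ≥ 80: provided.
Developer 1 (pledges 60, payoff 47): dropping to 0 → total 80, payoff 107. Profitable deviation.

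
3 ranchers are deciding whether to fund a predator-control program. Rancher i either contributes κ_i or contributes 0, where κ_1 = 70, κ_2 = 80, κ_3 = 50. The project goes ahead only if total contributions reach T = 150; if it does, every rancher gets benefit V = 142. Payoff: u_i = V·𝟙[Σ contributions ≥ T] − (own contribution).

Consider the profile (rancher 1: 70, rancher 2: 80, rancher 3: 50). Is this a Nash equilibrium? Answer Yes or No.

Total = 200 ≥ 150: provided.
Rancher 1 (pledges 70, payoff 72): dropping to 0 → total 130, payoff 0. No gain.
Rancher 2 (pledges 80, payoff 62): dropping to 0 → total 120, payoff 0. No gain.
Rancher 3 (pledges 50, payoff 92): dropping to 0 → total 150, payoff 142. Profitable deviation.

No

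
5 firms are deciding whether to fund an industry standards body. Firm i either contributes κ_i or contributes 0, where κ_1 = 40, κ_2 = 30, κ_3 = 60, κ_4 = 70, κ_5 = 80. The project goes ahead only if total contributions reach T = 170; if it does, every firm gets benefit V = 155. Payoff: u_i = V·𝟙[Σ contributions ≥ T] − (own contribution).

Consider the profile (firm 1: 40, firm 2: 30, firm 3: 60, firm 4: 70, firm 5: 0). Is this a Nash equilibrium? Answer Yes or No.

Total = 200 ≥ 170: provided.
Firm 1 (pledges 40, payoff 115): dropping to 0 → total 160, payoff 0. No gain.
Firm 2 (pledges 30, payoff 125): dropping to 0 → total 170, payoff 155. Profitable deviation.

No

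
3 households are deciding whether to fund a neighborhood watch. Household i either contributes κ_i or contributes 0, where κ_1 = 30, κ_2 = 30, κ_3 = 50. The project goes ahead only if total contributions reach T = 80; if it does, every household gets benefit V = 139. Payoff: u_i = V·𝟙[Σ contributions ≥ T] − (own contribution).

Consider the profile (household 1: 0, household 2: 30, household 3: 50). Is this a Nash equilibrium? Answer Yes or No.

Total = 80 ≥ 80: provided.
Household 1 (pledges 0, payoff 139): pledging 30 → total 110, payoff 109. No gain.
Household 2 (pledges 30, payoff 109): dropping to 0 → total 50, payoff 0. No gain.
Household 3 (pledges 50, payoff 89): dropping to 0 → total 30, payoff 0. No gain.

Yes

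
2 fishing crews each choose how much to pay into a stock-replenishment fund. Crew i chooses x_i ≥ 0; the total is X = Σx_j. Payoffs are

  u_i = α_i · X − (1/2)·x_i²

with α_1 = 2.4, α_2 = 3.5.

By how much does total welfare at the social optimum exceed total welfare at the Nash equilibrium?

Crew i's FOC: ∂u_i/∂x_i = α_i − x_i = 0, so x_i* = α_i.
NE contributions = (2.4, 3.5); X = 5.9.
W^NE = (Σα)·X − ½Σα_i² = 5.9² − ½·18.01 = 25.805.
Planner sets x_i = Σα_j = 5.9 for every i, so X^SO = 2·5.9 = 11.8.
W^SO = (Σα)·X^SO − ½·2·(Σα)² = (2/2)·5.9² = 34.81.
Deadweight loss = W^SO − W^NE = 9.005.

9.005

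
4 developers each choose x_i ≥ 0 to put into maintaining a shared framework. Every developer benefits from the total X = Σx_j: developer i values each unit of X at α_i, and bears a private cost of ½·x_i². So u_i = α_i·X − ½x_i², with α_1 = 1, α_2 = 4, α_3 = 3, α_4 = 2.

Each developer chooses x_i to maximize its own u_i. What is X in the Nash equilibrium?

10

Developer i's FOC: ∂u_i/∂x_i = α_i − x_i = 0, so x_i* = α_i.
NE contributions = (1, 4, 3, 2); X = 10.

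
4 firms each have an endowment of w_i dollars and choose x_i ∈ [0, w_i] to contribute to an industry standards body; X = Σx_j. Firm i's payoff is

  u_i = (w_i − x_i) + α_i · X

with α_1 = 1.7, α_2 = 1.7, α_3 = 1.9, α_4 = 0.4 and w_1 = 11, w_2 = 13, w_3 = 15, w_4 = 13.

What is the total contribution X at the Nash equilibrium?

39

∂u_i/∂x_i = α_i − 1, so firm i contributes w_i if α_i > 1, else 0.
α_i > 1 for i ∈ {1, 2, 3}; NE contributions (11, 13, 15, 0), X = 39.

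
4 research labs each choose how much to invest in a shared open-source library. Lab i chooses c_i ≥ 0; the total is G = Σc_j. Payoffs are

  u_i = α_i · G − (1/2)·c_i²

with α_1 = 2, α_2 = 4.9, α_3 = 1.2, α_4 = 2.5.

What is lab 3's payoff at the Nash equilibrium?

12

Lab i's FOC: ∂u_i/∂c_i = α_i − c_i = 0, so c_i* = α_i.
NE contributions = (2, 4.9, 1.2, 2.5); G = 10.6.
u_3 = α_3·G − ½·(c_3)² = 1.2·10.6 − ½·1.2² = 12.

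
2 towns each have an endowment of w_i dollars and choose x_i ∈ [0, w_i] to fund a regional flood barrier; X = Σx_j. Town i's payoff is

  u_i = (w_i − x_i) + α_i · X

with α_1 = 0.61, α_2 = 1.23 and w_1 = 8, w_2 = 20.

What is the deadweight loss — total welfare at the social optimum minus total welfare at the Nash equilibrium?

∂u_i/∂x_i = α_i − 1, so town i contributes w_i if α_i > 1, else 0.
α_i > 1 for i ∈ {2}; NE contributions (0, 20), X = 20.
W^NE = Σw_i − X^NE + (Σα_i)·X^NE = 28 + 0.84·20 = 44.8.
Planner: ∂(Σu_j)/∂x_i = Σα_j − 1 = 0.84 > 0, so everyone contributes w_i; X^SO = 28, W^SO = 28 + 0.84·28 = 51.52.
Deadweight loss = 6.72.

6.72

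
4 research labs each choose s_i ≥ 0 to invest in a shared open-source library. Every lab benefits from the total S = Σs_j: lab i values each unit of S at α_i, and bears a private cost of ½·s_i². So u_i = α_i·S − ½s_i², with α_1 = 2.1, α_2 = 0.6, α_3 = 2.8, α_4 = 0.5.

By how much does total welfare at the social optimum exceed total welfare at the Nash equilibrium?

42.43

Lab i's FOC: ∂u_i/∂s_i = α_i − s_i = 0, so s_i* = α_i.
NE contributions = (2.1, 0.6, 2.8, 0.5); S = 6.
W^NE = (Σα)·S − ½Σα_i² = 6² − ½·12.86 = 29.57.
Planner sets s_i = Σα_j = 6 for every i, so S^SO = 4·6 = 24.
W^SO = (Σα)·S^SO − ½·4·(Σα)² = (4/2)·6² = 72.
Deadweight loss = W^SO − W^NE = 42.43.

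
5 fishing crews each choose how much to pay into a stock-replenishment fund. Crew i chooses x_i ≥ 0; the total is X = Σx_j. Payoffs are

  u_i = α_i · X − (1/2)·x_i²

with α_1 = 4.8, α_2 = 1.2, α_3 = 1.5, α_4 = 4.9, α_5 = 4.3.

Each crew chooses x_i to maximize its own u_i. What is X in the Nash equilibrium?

Crew i's FOC: ∂u_i/∂x_i = α_i − x_i = 0, so x_i* = α_i.
NE contributions = (4.8, 1.2, 1.5, 4.9, 4.3); X = 16.7.

16.7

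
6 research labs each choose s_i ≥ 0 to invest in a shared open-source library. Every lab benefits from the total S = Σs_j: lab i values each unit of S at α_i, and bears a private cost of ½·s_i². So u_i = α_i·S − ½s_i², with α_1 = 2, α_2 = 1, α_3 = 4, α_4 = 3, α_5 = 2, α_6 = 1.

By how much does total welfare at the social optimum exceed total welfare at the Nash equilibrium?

Lab i's FOC: ∂u_i/∂s_i = α_i − s_i = 0, so s_i* = α_i.
NE contributions = (2, 1, 4, 3, 2, 1); S = 13.
W^NE = (Σα)·S − ½Σα_i² = 13² − ½·35 = 151.5.
Planner sets s_i = Σα_j = 13 for every i, so S^SO = 6·13 = 78.
W^SO = (Σα)·S^SO − ½·6·(Σα)² = (6/2)·13² = 507.
Deadweight loss = W^SO − W^NE = 355.5.

355.5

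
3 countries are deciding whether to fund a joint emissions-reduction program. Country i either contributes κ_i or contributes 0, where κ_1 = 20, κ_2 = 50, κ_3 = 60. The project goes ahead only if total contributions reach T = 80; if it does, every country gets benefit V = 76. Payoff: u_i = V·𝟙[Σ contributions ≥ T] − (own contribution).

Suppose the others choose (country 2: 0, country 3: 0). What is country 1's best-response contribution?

Others' total = 0. Even contributing 20 gives 20 < 80: no benefit either way.
Best response: 0.

0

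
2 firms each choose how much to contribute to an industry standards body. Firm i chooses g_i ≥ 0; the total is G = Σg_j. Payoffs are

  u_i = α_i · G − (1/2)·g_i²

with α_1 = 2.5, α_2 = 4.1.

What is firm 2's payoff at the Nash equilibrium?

Firm i's FOC: ∂u_i/∂g_i = α_i − g_i = 0, so g_i* = α_i.
NE contributions = (2.5, 4.1); G = 6.6.
u_2 = α_2·G − ½·(g_2)² = 4.1·6.6 − ½·4.1² = 18.655.

18.655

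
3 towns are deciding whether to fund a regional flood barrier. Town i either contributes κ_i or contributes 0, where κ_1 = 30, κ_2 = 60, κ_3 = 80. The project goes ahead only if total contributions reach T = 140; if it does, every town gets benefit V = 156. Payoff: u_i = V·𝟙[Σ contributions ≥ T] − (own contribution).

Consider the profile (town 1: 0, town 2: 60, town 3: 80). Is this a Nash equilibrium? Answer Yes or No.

Total = 140 ≥ 140: provided.
Town 1 (pledges 0, payoff 156): pledging 30 → total 170, payoff 126. No gain.
Town 2 (pledges 60, payoff 96): dropping to 0 → total 80, payoff 0. No gain.
Town 3 (pledges 80, payoff 76): dropping to 0 → total 60, payoff 0. No gain.

Yes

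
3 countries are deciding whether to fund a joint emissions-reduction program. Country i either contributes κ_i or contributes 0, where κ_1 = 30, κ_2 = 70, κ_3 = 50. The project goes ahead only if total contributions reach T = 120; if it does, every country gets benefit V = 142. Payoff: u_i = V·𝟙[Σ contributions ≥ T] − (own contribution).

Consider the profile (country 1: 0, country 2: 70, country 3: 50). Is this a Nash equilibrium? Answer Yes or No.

Yes

Total = 120 ≥ 120: provided.
Country 1 (pledges 0, payoff 142): pledging 30 → total 150, payoff 112. No gain.
Country 2 (pledges 70, payoff 72): dropping to 0 → total 50, payoff 0. No gain.
Country 3 (pledges 50, payoff 92): dropping to 0 → total 70, payoff 0. No gain.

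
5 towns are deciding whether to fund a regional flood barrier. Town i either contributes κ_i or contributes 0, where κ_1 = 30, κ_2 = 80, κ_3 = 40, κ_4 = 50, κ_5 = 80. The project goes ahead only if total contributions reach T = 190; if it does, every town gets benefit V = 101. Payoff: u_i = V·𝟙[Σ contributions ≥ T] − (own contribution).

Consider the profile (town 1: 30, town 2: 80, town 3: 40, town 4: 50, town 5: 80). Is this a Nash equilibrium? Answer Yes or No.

No

Total = 280 ≥ 190: provided.
Town 1 (pledges 30, payoff 71): dropping to 0 → total 250, payoff 101. Profitable deviation.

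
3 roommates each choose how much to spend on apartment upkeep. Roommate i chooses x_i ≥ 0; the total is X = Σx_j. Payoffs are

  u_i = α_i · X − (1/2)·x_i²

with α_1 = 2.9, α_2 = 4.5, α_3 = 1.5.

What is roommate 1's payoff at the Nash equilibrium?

21.605

Roommate i's FOC: ∂u_i/∂x_i = α_i − x_i = 0, so x_i* = α_i.
NE contributions = (2.9, 4.5, 1.5); X = 8.9.
u_1 = α_1·X − ½·(x_1)² = 2.9·8.9 − ½·2.9² = 21.605.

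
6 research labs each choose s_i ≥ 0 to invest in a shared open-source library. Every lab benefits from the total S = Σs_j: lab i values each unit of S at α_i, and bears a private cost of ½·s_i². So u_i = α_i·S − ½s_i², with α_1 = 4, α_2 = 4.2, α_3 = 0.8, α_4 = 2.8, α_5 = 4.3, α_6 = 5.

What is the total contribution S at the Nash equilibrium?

Lab i's FOC: ∂u_i/∂s_i = α_i − s_i = 0, so s_i* = α_i.
NE contributions = (4, 4.2, 0.8, 2.8, 4.3, 5); S = 21.1.

21.1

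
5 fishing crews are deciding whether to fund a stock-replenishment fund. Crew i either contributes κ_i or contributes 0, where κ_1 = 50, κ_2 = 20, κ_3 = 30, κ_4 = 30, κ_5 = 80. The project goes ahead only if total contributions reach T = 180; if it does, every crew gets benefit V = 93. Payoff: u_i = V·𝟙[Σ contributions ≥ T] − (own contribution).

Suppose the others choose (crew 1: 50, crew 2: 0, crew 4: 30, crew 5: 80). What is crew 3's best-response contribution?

30

Others' total = 160. Contributing 30 brings total to 190 ≥ 180: gain V − κ_3 = 63.
Best response: 30.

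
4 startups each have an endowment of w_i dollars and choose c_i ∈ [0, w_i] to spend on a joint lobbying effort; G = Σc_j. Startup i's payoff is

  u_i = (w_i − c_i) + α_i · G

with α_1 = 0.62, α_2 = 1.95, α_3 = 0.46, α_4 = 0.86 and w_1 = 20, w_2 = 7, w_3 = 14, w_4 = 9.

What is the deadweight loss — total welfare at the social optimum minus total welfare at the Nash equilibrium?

∂u_i/∂c_i = α_i − 1, so startup i contributes w_i if α_i > 1, else 0.
α_i > 1 for i ∈ {2}; NE contributions (0, 7, 0, 0), G = 7.
W^NE = Σw_i − G^NE + (Σα_i)·G^NE = 50 + 2.89·7 = 70.23.
Planner: ∂(Σu_j)/∂c_i = Σα_j − 1 = 2.89 > 0, so everyone contributes w_i; G^SO = 50, W^SO = 50 + 2.89·50 = 194.5.
Deadweight loss = 124.27.

124.27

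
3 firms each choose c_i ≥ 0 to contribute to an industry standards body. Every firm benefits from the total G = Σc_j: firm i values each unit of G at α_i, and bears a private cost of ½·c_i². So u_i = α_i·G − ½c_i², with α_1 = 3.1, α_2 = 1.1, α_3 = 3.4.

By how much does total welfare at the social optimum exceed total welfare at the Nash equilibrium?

40.07

Firm i's FOC: ∂u_i/∂c_i = α_i − c_i = 0, so c_i* = α_i.
NE contributions = (3.1, 1.1, 3.4); G = 7.6.
W^NE = (Σα)·G − ½Σα_i² = 7.6² − ½·22.38 = 46.57.
Planner sets c_i = Σα_j = 7.6 for every i, so G^SO = 3·7.6 = 22.8.
W^SO = (Σα)·G^SO − ½·3·(Σα)² = (3/2)·7.6² = 86.64.
Deadweight loss = W^SO − W^NE = 40.07.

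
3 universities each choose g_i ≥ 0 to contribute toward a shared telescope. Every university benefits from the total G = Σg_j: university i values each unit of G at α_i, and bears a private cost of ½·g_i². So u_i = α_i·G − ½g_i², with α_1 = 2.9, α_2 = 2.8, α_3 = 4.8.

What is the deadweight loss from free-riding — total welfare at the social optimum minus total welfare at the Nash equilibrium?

74.77

University i's FOC: ∂u_i/∂g_i = α_i − g_i = 0, so g_i* = α_i.
NE contributions = (2.9, 2.8, 4.8); G = 10.5.
W^NE = (Σα)·G − ½Σα_i² = 10.5² − ½·39.29 = 90.605.
Planner sets g_i = Σα_j = 10.5 for every i, so G^SO = 3·10.5 = 31.5.
W^SO = (Σα)·G^SO − ½·3·(Σα)² = (3/2)·10.5² = 165.375.
Deadweight loss = W^SO − W^NE = 74.77.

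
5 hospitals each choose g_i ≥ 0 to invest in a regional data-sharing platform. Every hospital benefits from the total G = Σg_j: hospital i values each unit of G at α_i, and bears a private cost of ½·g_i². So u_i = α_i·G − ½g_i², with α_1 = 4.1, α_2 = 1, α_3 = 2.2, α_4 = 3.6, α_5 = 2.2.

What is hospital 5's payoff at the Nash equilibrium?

Hospital i's FOC: ∂u_i/∂g_i = α_i − g_i = 0, so g_i* = α_i.
NE contributions = (4.1, 1, 2.2, 3.6, 2.2); G = 13.1.
u_5 = α_5·G − ½·(g_5)² = 2.2·13.1 − ½·2.2² = 26.4.

26.4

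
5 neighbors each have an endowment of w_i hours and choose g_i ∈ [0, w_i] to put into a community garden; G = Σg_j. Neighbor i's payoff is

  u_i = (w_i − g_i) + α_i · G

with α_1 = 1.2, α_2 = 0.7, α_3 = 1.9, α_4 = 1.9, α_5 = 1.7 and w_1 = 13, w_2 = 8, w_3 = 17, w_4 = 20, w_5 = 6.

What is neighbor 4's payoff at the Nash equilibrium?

∂u_i/∂g_i = α_i − 1, so neighbor i contributes w_i if α_i > 1, else 0.
α_i > 1 for i ∈ {1, 3, 4, 5}; NE contributions (13, 0, 17, 20, 6), G = 56.
u_4 = (20 − 20) + 1.9·56 = 106.4.

106.4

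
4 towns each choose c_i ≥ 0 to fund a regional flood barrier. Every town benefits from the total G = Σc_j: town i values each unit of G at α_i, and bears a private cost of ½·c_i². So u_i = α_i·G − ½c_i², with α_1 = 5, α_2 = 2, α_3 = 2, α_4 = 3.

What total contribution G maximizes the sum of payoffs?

Planner FOC: ∂(Σu_j)/∂c_i = (Σα_j) − c_i = 0, so c_i^SO = Σα_j = 12 for every i; G^SO = 48.

48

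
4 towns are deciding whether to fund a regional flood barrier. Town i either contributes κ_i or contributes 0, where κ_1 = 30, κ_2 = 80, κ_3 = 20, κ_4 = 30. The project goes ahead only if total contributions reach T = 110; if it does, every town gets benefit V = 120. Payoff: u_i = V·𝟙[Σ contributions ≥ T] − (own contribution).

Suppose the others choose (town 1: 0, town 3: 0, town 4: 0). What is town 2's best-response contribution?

0

Others' total = 0. Even contributing 80 gives 80 < 110: no benefit either way.
Best response: 0.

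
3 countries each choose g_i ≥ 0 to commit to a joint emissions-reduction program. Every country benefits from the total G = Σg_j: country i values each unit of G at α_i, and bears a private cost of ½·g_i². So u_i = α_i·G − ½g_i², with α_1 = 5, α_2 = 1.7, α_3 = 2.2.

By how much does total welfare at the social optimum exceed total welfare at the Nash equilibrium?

Country i's FOC: ∂u_i/∂g_i = α_i − g_i = 0, so g_i* = α_i.
NE contributions = (5, 1.7, 2.2); G = 8.9.
W^NE = (Σα)·G − ½Σα_i² = 8.9² − ½·32.73 = 62.845.
Planner sets g_i = Σα_j = 8.9 for every i, so G^SO = 3·8.9 = 26.7.
W^SO = (Σα)·G^SO − ½·3·(Σα)² = (3/2)·8.9² = 118.815.
Deadweight loss = W^SO − W^NE = 55.97.

55.97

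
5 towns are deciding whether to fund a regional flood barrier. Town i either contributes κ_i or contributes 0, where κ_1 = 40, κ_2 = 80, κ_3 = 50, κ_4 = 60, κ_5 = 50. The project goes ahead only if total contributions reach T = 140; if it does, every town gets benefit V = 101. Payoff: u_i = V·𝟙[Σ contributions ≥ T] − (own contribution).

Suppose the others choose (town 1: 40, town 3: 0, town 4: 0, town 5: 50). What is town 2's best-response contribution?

Others' total = 90. Contributing 80 brings total to 170 ≥ 140: gain V − κ_2 = 21.
Best response: 80.

80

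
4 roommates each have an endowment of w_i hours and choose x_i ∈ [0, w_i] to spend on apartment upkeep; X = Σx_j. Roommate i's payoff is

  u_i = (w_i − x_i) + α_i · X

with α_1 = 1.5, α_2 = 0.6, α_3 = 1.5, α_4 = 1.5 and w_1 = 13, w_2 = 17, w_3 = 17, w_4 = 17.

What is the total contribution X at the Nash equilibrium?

∂u_i/∂x_i = α_i − 1, so roommate i contributes w_i if α_i > 1, else 0.
α_i > 1 for i ∈ {1, 3, 4}; NE contributions (13, 0, 17, 17), X = 47.

47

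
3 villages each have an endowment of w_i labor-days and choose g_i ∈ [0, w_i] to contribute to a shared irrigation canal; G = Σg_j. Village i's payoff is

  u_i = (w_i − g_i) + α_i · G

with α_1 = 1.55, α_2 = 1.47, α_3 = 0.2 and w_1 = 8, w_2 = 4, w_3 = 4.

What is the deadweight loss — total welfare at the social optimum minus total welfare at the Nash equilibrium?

8.88

∂u_i/∂g_i = α_i − 1, so village i contributes w_i if α_i > 1, else 0.
α_i > 1 for i ∈ {1, 2}; NE contributions (8, 4, 0), G = 12.
W^NE = Σw_i − G^NE + (Σα_i)·G^NE = 16 + 2.22·12 = 42.64.
Planner: ∂(Σu_j)/∂g_i = Σα_j − 1 = 2.22 > 0, so everyone contributes w_i; G^SO = 16, W^SO = 16 + 2.22·16 = 51.52.
Deadweight loss = 8.88.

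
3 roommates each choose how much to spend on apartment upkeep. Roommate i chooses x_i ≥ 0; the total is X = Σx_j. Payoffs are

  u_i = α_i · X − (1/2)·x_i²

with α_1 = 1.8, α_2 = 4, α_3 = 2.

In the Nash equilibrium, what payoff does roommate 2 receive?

Roommate i's FOC: ∂u_i/∂x_i = α_i − x_i = 0, so x_i* = α_i.
NE contributions = (1.8, 4, 2); X = 7.8.
u_2 = α_2·X − ½·(x_2)² = 4·7.8 − ½·4² = 23.2.

23.2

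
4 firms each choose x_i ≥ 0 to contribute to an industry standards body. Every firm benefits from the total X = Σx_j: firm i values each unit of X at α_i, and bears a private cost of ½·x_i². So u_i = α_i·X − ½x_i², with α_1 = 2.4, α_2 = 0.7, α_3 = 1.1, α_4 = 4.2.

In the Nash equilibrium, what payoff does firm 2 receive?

Firm i's FOC: ∂u_i/∂x_i = α_i − x_i = 0, so x_i* = α_i.
NE contributions = (2.4, 0.7, 1.1, 4.2); X = 8.4.
u_2 = α_2·X − ½·(x_2)² = 0.7·8.4 − ½·0.7² = 5.635.

5.635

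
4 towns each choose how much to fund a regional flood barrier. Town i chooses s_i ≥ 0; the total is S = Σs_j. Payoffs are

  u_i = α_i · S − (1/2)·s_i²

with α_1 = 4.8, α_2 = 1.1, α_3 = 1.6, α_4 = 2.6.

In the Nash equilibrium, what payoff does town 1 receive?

36.96

Town i's FOC: ∂u_i/∂s_i = α_i − s_i = 0, so s_i* = α_i.
NE contributions = (4.8, 1.1, 1.6, 2.6); S = 10.1.
u_1 = α_1·S − ½·(s_1)² = 4.8·10.1 − ½·4.8² = 36.96.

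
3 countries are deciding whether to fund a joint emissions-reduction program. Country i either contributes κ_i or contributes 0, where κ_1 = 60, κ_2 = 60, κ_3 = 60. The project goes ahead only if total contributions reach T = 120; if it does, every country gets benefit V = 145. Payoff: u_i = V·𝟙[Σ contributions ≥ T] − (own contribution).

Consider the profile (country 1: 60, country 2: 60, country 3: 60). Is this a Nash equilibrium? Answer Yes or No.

No

Total = 180 ≥ 120: provided.
Country 1 (pledges 60, payoff 85): dropping to 0 → total 120, payoff 145. Profitable deviation.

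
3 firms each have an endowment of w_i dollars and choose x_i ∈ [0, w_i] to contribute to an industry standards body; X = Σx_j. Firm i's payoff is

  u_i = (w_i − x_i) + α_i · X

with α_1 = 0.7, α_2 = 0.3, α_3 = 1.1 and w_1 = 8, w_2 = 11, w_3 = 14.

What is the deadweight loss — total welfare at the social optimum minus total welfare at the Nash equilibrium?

∂u_i/∂x_i = α_i − 1, so firm i contributes w_i if α_i > 1, else 0.
α_i > 1 for i ∈ {3}; NE contributions (0, 0, 14), X = 14.
W^NE = Σw_i − X^NE + (Σα_i)·X^NE = 33 + 1.1·14 = 48.4.
Planner: ∂(Σu_j)/∂x_i = Σα_j − 1 = 1.1 > 0, so everyone contributes w_i; X^SO = 33, W^SO = 33 + 1.1·33 = 69.3.
Deadweight loss = 20.9.

20.9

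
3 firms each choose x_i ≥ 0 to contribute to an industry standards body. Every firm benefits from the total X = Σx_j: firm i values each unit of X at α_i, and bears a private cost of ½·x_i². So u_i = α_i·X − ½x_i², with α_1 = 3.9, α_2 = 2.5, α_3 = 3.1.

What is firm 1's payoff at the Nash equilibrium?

Firm i's FOC: ∂u_i/∂x_i = α_i − x_i = 0, so x_i* = α_i.
NE contributions = (3.9, 2.5, 3.1); X = 9.5.
u_1 = α_1·X − ½·(x_1)² = 3.9·9.5 − ½·3.9² = 29.445.

29.445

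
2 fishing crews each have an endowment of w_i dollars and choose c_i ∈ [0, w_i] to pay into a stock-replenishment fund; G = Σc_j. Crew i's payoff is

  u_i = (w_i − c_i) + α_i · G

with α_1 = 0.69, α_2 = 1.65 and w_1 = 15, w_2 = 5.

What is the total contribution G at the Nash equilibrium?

∂u_i/∂c_i = α_i − 1, so crew i contributes w_i if α_i > 1, else 0.
α_i > 1 for i ∈ {2}; NE contributions (0, 5), G = 5.

5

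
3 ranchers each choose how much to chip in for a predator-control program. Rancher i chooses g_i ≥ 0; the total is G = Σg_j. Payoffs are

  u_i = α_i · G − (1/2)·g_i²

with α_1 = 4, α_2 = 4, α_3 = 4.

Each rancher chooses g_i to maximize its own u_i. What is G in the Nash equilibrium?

12

Rancher i's FOC: ∂u_i/∂g_i = α_i − g_i = 0, so g_i* = α_i.
NE contributions = (4, 4, 4); G = 12.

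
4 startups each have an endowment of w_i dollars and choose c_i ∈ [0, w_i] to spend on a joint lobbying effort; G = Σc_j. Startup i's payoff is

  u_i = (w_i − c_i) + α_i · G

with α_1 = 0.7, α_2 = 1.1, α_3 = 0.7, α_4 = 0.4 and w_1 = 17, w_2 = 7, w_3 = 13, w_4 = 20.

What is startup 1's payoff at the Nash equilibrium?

21.9

∂u_i/∂c_i = α_i − 1, so startup i contributes w_i if α_i > 1, else 0.
α_i > 1 for i ∈ {2}; NE contributions (0, 7, 0, 0), G = 7.
u_1 = (17 − 0) + 0.7·7 = 21.9.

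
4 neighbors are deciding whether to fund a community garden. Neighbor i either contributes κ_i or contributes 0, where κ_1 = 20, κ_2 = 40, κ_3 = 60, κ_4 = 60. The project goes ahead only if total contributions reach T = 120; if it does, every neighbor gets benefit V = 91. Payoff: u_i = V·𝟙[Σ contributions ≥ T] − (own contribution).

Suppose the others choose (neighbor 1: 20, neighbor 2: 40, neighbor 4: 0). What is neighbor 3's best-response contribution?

60

Others' total = 60. Contributing 60 brings total to 120 ≥ 120: gain V − κ_3 = 31.
Best response: 60.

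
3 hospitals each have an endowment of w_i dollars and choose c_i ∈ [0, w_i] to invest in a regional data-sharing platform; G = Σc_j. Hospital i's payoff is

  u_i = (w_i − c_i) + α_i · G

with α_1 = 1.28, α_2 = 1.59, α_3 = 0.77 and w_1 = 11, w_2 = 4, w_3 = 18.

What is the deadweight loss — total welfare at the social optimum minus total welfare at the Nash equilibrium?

47.52

∂u_i/∂c_i = α_i − 1, so hospital i contributes w_i if α_i > 1, else 0.
α_i > 1 for i ∈ {1, 2}; NE contributions (11, 4, 0), G = 15.
W^NE = Σw_i − G^NE + (Σα_i)·G^NE = 33 + 2.64·15 = 72.6.
Planner: ∂(Σu_j)/∂c_i = Σα_j − 1 = 2.64 > 0, so everyone contributes w_i; G^SO = 33, W^SO = 33 + 2.64·33 = 120.12.
Deadweight loss = 47.52.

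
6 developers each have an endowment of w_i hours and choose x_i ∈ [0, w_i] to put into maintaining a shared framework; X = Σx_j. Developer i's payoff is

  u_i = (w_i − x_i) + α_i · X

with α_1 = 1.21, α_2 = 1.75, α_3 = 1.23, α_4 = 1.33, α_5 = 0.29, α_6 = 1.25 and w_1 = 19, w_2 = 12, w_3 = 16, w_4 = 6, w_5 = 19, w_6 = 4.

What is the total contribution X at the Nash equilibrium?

57

∂u_i/∂x_i = α_i − 1, so developer i contributes w_i if α_i > 1, else 0.
α_i > 1 for i ∈ {1, 2, 3, 4, 6}; NE contributions (19, 12, 16, 6, 0, 4), X = 57.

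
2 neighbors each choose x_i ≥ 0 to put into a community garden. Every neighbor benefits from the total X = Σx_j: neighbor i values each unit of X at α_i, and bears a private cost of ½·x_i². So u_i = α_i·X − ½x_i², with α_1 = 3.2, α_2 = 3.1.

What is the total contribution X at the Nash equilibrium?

Neighbor i's FOC: ∂u_i/∂x_i = α_i − x_i = 0, so x_i* = α_i.
NE contributions = (3.2, 3.1); X = 6.3.

6.3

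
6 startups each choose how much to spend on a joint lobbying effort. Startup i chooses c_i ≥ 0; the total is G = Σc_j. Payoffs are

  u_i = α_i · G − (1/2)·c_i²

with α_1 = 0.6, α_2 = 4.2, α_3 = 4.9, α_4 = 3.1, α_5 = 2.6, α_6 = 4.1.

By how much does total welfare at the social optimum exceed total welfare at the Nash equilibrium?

798.095

Startup i's FOC: ∂u_i/∂c_i = α_i − c_i = 0, so c_i* = α_i.
NE contributions = (0.6, 4.2, 4.9, 3.1, 2.6, 4.1); G = 19.5.
W^NE = (Σα)·G − ½Σα_i² = 19.5² − ½·75.19 = 342.655.
Planner sets c_i = Σα_j = 19.5 for every i, so G^SO = 6·19.5 = 117.
W^SO = (Σα)·G^SO − ½·6·(Σα)² = (6/2)·19.5² = 1140.75.
Deadweight loss = W^SO − W^NE = 798.095.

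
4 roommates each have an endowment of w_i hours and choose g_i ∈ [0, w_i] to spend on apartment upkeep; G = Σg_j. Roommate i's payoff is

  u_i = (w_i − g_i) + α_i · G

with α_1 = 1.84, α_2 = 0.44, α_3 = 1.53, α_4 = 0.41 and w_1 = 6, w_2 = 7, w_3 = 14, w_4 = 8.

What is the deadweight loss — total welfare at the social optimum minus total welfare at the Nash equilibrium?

∂u_i/∂g_i = α_i − 1, so roommate i contributes w_i if α_i > 1, else 0.
α_i > 1 for i ∈ {1, 3}; NE contributions (6, 0, 14, 0), G = 20.
W^NE = Σw_i − G^NE + (Σα_i)·G^NE = 35 + 3.22·20 = 99.4.
Planner: ∂(Σu_j)/∂g_i = Σα_j − 1 = 3.22 > 0, so everyone contributes w_i; G^SO = 35, W^SO = 35 + 3.22·35 = 147.7.
Deadweight loss = 48.3.

48.3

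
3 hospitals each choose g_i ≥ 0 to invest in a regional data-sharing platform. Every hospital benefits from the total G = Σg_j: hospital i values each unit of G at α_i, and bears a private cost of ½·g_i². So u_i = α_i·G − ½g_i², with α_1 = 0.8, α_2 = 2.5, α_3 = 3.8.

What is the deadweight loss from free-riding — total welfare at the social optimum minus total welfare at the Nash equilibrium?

Hospital i's FOC: ∂u_i/∂g_i = α_i − g_i = 0, so g_i* = α_i.
NE contributions = (0.8, 2.5, 3.8); G = 7.1.
W^NE = (Σα)·G − ½Σα_i² = 7.1² − ½·21.33 = 39.745.
Planner sets g_i = Σα_j = 7.1 for every i, so G^SO = 3·7.1 = 21.3.
W^SO = (Σα)·G^SO − ½·3·(Σα)² = (3/2)·7.1² = 75.615.
Deadweight loss = W^SO − W^NE = 35.87.

35.87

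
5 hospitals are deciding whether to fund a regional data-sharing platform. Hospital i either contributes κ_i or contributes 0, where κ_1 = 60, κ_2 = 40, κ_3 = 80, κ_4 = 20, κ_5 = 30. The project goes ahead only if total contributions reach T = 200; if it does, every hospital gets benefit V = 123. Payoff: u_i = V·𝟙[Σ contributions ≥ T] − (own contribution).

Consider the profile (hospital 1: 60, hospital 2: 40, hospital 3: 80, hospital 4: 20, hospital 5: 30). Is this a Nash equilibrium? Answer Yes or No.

No

Total = 230 ≥ 200: provided.
Hospital 1 (pledges 60, payoff 63): dropping to 0 → total 170, payoff 0. No gain.
Hospital 2 (pledges 40, payoff 83): dropping to 0 → total 190, payoff 0. No gain.
Hospital 3 (pledges 80, payoff 43): dropping to 0 → total 150, payoff 0. No gain.
Hospital 4 (pledges 20, payoff 103): dropping to 0 → total 210, payoff 123. Profitable deviation.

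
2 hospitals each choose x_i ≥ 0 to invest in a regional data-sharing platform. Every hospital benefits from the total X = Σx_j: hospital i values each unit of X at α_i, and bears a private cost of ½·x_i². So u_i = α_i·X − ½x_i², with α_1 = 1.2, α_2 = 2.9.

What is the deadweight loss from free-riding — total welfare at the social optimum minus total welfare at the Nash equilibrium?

Hospital i's FOC: ∂u_i/∂x_i = α_i − x_i = 0, so x_i* = α_i.
NE contributions = (1.2, 2.9); X = 4.1.
W^NE = (Σα)·X − ½Σα_i² = 4.1² − ½·9.85 = 11.885.
Planner sets x_i = Σα_j = 4.1 for every i, so X^SO = 2·4.1 = 8.2.
W^SO = (Σα)·X^SO − ½·2·(Σα)² = (2/2)·4.1² = 16.81.
Deadweight loss = W^SO − W^NE = 4.925.

4.925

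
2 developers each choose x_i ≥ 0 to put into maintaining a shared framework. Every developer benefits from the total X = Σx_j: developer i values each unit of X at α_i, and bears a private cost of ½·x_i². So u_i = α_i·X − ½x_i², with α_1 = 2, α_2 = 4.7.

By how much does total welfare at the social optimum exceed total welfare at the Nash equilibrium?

Developer i's FOC: ∂u_i/∂x_i = α_i − x_i = 0, so x_i* = α_i.
NE contributions = (2, 4.7); X = 6.7.
W^NE = (Σα)·X − ½Σα_i² = 6.7² − ½·26.09 = 31.845.
Planner sets x_i = Σα_j = 6.7 for every i, so X^SO = 2·6.7 = 13.4.
W^SO = (Σα)·X^SO − ½·2·(Σα)² = (2/2)·6.7² = 44.89.
Deadweight loss = W^SO − W^NE = 13.045.

13.045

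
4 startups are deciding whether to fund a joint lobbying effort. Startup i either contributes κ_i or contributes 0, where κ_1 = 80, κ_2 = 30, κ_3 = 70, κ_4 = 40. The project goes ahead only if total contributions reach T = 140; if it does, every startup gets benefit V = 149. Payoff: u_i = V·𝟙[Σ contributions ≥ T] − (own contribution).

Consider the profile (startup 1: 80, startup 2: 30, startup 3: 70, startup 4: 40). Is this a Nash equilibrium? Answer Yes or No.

No

Total = 220 ≥ 140: provided.
Startup 1 (pledges 80, payoff 69): dropping to 0 → total 140, payoff 149. Profitable deviation.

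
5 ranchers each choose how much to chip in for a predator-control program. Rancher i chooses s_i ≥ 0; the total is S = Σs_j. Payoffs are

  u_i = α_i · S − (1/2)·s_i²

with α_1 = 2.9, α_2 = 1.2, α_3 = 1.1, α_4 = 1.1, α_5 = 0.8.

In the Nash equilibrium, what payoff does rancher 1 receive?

16.385

Rancher i's FOC: ∂u_i/∂s_i = α_i − s_i = 0, so s_i* = α_i.
NE contributions = (2.9, 1.2, 1.1, 1.1, 0.8); S = 7.1.
u_1 = α_1·S − ½·(s_1)² = 2.9·7.1 − ½·2.9² = 16.385.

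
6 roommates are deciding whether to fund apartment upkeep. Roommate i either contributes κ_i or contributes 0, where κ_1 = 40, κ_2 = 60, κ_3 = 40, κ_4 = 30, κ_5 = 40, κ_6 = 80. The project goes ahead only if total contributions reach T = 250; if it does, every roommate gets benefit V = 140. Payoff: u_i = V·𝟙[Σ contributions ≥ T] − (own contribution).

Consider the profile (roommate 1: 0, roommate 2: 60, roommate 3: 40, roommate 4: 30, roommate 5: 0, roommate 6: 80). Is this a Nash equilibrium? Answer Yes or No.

No

Total = 210 < 250: not provided.
Roommate 1 (pledges 0, payoff 0): pledging 40 → total 250, payoff 100. Profitable deviation.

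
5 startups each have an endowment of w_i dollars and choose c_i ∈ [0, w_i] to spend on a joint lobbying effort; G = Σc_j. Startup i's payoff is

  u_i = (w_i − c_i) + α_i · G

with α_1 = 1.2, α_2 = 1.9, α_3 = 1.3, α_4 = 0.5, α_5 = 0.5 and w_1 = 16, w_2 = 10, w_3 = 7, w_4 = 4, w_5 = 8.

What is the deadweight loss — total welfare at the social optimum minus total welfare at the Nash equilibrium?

∂u_i/∂c_i = α_i − 1, so startup i contributes w_i if α_i > 1, else 0.
α_i > 1 for i ∈ {1, 2, 3}; NE contributions (16, 10, 7, 0, 0), G = 33.
W^NE = Σw_i − G^NE + (Σα_i)·G^NE = 45 + 4.4·33 = 190.2.
Planner: ∂(Σu_j)/∂c_i = Σα_j − 1 = 4.4 > 0, so everyone contributes w_i; G^SO = 45, W^SO = 45 + 4.4·45 = 243.
Deadweight loss = 52.8.

52.8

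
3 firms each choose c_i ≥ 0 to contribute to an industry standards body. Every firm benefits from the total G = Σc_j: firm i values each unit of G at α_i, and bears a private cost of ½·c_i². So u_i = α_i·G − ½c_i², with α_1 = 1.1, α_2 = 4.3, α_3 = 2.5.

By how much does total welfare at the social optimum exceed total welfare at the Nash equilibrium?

Firm i's FOC: ∂u_i/∂c_i = α_i − c_i = 0, so c_i* = α_i.
NE contributions = (1.1, 4.3, 2.5); G = 7.9.
W^NE = (Σα)·G − ½Σα_i² = 7.9² − ½·25.95 = 49.435.
Planner sets c_i = Σα_j = 7.9 for every i, so G^SO = 3·7.9 = 23.7.
W^SO = (Σα)·G^SO − ½·3·(Σα)² = (3/2)·7.9² = 93.615.
Deadweight loss = W^SO − W^NE = 44.18.

44.18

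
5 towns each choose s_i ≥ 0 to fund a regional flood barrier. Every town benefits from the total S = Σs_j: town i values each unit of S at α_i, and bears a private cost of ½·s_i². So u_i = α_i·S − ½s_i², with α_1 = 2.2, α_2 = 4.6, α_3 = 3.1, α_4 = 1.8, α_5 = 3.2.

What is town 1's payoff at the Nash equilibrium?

Town i's FOC: ∂u_i/∂s_i = α_i − s_i = 0, so s_i* = α_i.
NE contributions = (2.2, 4.6, 3.1, 1.8, 3.2); S = 14.9.
u_1 = α_1·S − ½·(s_1)² = 2.2·14.9 − ½·2.2² = 30.36.

30.36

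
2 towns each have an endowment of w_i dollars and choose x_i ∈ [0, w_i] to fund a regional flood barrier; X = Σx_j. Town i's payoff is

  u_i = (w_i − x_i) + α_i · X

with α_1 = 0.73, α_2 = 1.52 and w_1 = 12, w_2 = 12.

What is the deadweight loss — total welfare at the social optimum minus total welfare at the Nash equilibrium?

15

∂u_i/∂x_i = α_i − 1, so town i contributes w_i if α_i > 1, else 0.
α_i > 1 for i ∈ {2}; NE contributions (0, 12), X = 12.
W^NE = Σw_i − X^NE + (Σα_i)·X^NE = 24 + 1.25·12 = 39.
Planner: ∂(Σu_j)/∂x_i = Σα_j − 1 = 1.25 > 0, so everyone contributes w_i; X^SO = 24, W^SO = 24 + 1.25·24 = 54.
Deadweight loss = 15.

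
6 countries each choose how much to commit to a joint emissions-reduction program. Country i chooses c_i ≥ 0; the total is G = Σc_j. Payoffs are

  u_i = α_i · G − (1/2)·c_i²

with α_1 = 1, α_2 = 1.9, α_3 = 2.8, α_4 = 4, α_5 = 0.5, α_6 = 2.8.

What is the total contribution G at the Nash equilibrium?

Country i's FOC: ∂u_i/∂c_i = α_i − c_i = 0, so c_i* = α_i.
NE contributions = (1, 1.9, 2.8, 4, 0.5, 2.8); G = 13.

13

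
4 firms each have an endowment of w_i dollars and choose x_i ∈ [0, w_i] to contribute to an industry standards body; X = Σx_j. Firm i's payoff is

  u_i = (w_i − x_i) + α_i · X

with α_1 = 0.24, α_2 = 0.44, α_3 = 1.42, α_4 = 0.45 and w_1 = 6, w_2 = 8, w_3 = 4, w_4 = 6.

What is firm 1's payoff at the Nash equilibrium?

∂u_i/∂x_i = α_i − 1, so firm i contributes w_i if α_i > 1, else 0.
α_i > 1 for i ∈ {3}; NE contributions (0, 0, 4, 0), X = 4.
u_1 = (6 − 0) + 0.24·4 = 6.96.

6.96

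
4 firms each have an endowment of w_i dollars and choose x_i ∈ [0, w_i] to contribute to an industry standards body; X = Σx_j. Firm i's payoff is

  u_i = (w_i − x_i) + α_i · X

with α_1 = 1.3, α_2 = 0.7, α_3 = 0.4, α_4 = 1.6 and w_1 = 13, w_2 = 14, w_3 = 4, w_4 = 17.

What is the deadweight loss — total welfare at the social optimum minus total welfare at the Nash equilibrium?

∂u_i/∂x_i = α_i − 1, so firm i contributes w_i if α_i > 1, else 0.
α_i > 1 for i ∈ {1, 4}; NE contributions (13, 0, 0, 17), X = 30.
W^NE = Σw_i − X^NE + (Σα_i)·X^NE = 48 + 3·30 = 138.
Planner: ∂(Σu_j)/∂x_i = Σα_j − 1 = 3 > 0, so everyone contributes w_i; X^SO = 48, W^SO = 48 + 3·48 = 192.
Deadweight loss = 54.

54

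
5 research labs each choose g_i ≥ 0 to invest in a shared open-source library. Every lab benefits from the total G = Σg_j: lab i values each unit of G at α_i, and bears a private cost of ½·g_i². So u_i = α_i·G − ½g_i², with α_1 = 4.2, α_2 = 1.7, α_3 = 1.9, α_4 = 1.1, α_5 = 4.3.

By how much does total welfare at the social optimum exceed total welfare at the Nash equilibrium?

283.28

Lab i's FOC: ∂u_i/∂g_i = α_i − g_i = 0, so g_i* = α_i.
NE contributions = (4.2, 1.7, 1.9, 1.1, 4.3); G = 13.2.
W^NE = (Σα)·G − ½Σα_i² = 13.2² − ½·43.84 = 152.32.
Planner sets g_i = Σα_j = 13.2 for every i, so G^SO = 5·13.2 = 66.
W^SO = (Σα)·G^SO − ½·5·(Σα)² = (5/2)·13.2² = 435.6.
Deadweight loss = W^SO − W^NE = 283.28.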